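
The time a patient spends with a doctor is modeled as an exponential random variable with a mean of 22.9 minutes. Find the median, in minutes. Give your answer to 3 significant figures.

The rate is λ = 1/22.9 = 0.0436681 per minute.
Set 1 − e^(−λt) = 0.5, so t = −ln(0.5)/λ = 0.69315/0.0436681 ≈ 15.8731 minutes.

15.9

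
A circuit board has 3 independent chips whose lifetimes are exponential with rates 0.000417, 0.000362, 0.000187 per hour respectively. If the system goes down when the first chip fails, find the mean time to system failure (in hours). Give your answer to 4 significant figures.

1035

The time to first failure is exponential with rate Σλ = 0.000417 + 0.000362 + 0.000187 = 0.000966.
E[min] = 1/Σλ = 1/0.000966 = 1035.2 hours.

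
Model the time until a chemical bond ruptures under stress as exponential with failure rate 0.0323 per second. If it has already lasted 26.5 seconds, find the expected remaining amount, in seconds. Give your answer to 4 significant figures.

30.96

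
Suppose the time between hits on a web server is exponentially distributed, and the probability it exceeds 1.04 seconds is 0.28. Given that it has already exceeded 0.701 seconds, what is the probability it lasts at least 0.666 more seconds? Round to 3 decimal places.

0.443

From e^(−λ·1.04) = 0.28, λ = −ln(0.28)/1.04 = 1.22401.
Memoryless: P(X > 0.701+0.666 | X > 0.701) = P(X > 0.666) = e^(−1.22401·0.666) ≈ 0.443.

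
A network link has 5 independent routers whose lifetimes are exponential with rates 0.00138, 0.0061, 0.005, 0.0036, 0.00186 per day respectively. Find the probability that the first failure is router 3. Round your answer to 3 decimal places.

The time to first failure is exponential with rate Σλ = 0.00138 + 0.0061 + 0.005 + 0.0036 + 0.00186 = 0.01794.
P(router 3 first) = λ_3/Σλ = 0.005/0.01794 ≈ 0.279.

0.279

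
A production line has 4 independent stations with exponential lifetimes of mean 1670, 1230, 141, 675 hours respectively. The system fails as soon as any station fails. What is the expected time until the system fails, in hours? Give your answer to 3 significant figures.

The first failure time is exponential with rate Σλ_i = 1/1670 + 1/1230 + 1/141 + 1/675 = 0.00998549 per hour.
E[min] = 1/Σλ = 1/0.00998549 = 100.145 hours.

100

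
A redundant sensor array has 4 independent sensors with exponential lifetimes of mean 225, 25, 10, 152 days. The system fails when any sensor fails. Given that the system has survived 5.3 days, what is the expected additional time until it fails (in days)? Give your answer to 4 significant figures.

6.621

First-failure rate Σλ = 1/225 + 1/25 + 1/10 + 1/152 = 0.151023.
By memorylessness the expected residual is 1/Σλ = 6.62149 days, regardless of the 5.3 already elapsed.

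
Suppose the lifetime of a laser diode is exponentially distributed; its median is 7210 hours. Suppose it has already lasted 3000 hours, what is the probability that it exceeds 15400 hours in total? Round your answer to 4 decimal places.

For an exponential, median = ln(2)/λ, so λ = ln 2 / 7210 = 0.0000961369 per hour.
By the memoryless property, P(X > 3000+12400 | X > 3000) = P(X > 12400).
P(X > 12400) = e^(−1.1921) ≈ 0.3036.

0.3036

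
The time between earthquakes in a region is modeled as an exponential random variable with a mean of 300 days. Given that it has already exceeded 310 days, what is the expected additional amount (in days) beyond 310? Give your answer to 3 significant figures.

300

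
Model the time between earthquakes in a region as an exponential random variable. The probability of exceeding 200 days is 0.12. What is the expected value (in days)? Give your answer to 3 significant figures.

e^(−λ·200) = 0.12 ⇒ λ = −ln(0.12)/200 = 0.0106013.
Mean = 1/λ = 94.3279 days.

94.3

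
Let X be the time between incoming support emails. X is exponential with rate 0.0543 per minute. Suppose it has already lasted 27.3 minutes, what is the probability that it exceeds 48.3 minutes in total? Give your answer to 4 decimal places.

0.3197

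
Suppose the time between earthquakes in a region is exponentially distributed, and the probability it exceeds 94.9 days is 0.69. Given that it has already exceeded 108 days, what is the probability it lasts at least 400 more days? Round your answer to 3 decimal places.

0.209

From e^(−λ·94.9) = 0.69, λ = −ln(0.69)/94.9 = 0.00391005.
Memoryless: P(X > 108+400 | X > 108) = P(X > 400) = e^(−0.00391005·400) ≈ 0.209.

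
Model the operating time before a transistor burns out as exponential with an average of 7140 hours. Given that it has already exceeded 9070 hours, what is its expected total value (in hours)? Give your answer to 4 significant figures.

16210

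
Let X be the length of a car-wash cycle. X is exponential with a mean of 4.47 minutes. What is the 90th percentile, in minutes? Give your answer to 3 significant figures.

The rate is λ = 1/4.47 = 0.223714 per minute.
Set 1 − e^(−λt) = 0.9, so t = −ln(0.1)/λ = 2.3026/0.223714 ≈ 10.2926 minutes.

10.3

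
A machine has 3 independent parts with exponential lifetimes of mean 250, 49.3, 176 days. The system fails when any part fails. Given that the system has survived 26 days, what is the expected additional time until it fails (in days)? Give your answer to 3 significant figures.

First-failure rate Σλ = 1/250 + 1/49.3 + 1/176 = 0.0299658.
By memorylessness the expected residual is 1/Σλ = 33.3714 days, regardless of the 26 already elapsed.

33.4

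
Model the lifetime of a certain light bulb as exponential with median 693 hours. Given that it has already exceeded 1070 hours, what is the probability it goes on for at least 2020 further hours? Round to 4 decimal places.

0.1326

For an exponential, median = ln(2)/λ, so λ = ln 2 / 693 = 0.00100021 per hour.
P(X > s+t | X > s) = e^(−λ(s+t))/e^(−λs) = e^(−λt), independent of s = 1070.
P(X > 2020) = e^(−2.0204) ≈ 0.1326.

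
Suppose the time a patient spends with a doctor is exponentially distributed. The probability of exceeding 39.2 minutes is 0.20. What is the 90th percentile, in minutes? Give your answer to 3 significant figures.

56.1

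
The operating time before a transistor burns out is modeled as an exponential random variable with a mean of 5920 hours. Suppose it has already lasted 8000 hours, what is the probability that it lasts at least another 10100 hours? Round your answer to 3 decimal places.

The rate is λ = 1/5920 = 0.000168919 per hour.
By the memoryless property, P(X > 8000+10100 | X > 8000) = P(X > 10100).
P(X > 10100) = e^(−1.7061) ≈ 0.182.

0.182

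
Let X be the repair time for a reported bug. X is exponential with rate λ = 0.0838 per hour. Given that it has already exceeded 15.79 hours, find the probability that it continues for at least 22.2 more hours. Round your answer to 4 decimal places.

0.1556

The exponential is memoryless, so the remaining time is again Exp(λ): the condition X > 15.79 is irrelevant.
P(X > 22.2) = e^(−1.8604) ≈ 0.1556.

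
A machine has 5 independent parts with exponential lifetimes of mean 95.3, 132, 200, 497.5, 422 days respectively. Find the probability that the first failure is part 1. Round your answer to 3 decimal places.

Rates: λ_i = 1/mean_i → 0.0104932, 0.00757576, 0.005, 0.00201005, 0.00236967; Σλ = 0.0274487.
P(part 1 first) = λ_1/Σλ = 0.0104932/0.0274487 ≈ 0.382.

0.382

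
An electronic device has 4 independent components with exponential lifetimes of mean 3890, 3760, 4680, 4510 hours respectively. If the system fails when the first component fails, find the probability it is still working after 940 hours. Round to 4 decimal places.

0.4062

The first failure time is exponential with rate Σλ_i = 1/3890 + 1/3760 + 1/4680 + 1/4510 = 0.000958432 per hour.
P(min > 940) = e^(−0.000958432·940) = e^(−0.90093) ≈ 0.4062.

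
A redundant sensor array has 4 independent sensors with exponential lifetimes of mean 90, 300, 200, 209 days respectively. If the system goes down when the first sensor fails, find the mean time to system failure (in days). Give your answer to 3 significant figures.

The first failure time is exponential with rate Σλ_i = 1/90 + 1/300 + 1/200 + 1/209 = 0.0242291 per day.
E[min] = 1/Σλ = 1/0.0242291 = 41.2726 days.

41.3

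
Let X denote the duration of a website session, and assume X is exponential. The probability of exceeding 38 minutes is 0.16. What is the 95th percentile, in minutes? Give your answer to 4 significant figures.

62.12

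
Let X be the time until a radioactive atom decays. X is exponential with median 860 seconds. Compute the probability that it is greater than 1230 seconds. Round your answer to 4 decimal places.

0.3711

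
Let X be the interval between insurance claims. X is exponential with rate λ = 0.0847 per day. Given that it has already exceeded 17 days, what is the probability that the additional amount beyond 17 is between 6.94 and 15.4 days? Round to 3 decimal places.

Memoryless: the residual past 17 is again Exp(λ).
P(6.94 < residual < 15.4) = e^(−λ·6.94) − e^(−λ·15.4) = 0.55554 − 0.27134 ≈ 0.284.

0.284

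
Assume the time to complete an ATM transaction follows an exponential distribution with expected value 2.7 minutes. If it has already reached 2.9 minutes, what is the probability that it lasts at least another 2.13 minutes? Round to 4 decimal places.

0.4543

The rate is λ = 1/2.7 = 0.37037 per minute.
The exponential is memoryless, so the remaining time is again Exp(λ): the condition X > 2.9 is irrelevant.
P(X > 2.13) = e^(−0.78889) ≈ 0.4543.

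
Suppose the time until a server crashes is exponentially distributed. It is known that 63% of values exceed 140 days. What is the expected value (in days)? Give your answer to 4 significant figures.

e^(−λ·140) = 0.63 ⇒ λ = −ln(0.63)/140 = 0.00330025.
Mean = 1/λ = 303.007 days.

303.0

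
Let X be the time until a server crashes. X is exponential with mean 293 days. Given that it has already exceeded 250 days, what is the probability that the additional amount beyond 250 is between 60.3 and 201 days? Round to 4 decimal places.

0.3104

The rate is λ = 1/293 = 0.00341297 per day.
Memoryless: the residual past 250 is again Exp(λ).
P(60.3 < residual < 201) = e^(−λ·60.3) − e^(−λ·201) = 0.81399 − 0.50358 ≈ 0.3104.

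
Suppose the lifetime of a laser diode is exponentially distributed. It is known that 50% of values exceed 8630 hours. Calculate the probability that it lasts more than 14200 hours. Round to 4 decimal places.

0.3197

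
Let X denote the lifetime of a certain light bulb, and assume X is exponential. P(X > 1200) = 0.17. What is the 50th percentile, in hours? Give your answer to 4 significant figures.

e^(−λ·1200) = 0.17 ⇒ λ = −ln(0.17)/1200 = 0.00147663.
50th percentile: 1 − e^(−λt) = 0.5, t = −ln(0.5)/λ = 469.411 hours.

469.4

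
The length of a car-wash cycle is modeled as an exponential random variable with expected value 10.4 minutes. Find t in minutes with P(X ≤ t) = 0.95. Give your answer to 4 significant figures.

31.16

The rate is λ = 1/10.4 = 0.0961538 per minute.
Set 1 − e^(−λt) = 0.95, so t = −ln(0.05)/λ = 2.9957/0.0961538 ≈ 31.1556 minutes.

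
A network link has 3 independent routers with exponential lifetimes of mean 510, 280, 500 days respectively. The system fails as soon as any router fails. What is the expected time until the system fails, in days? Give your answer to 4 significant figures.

The first failure time is exponential with rate Σλ_i = 1/510 + 1/280 + 1/500 = 0.00753221 per day.
E[min] = 1/Σλ = 1/0.00753221 = 132.763 days.

132.8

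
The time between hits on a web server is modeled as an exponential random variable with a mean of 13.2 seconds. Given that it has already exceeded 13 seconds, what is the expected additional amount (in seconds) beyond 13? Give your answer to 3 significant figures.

The rate is λ = 1/13.2 = 0.0757576 per second.
By memorylessness, the remaining amount past any threshold is again Exp(λ) with mean 1/λ = 13.2 seconds.

13.2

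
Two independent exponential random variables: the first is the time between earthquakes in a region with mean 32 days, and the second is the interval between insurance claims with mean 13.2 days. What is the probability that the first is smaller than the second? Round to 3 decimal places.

0.292

λ_1 = 1/32 = 0.03125, λ_2 = 1/13.2 = 0.0757576.
For independent exponentials, P(the first < the second) = λ_1/(λ_1+λ_2) = 0.03125/0.107008 ≈ 0.292.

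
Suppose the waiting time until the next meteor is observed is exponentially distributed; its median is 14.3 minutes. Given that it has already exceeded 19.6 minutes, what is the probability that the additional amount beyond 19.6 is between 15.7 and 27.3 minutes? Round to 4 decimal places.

0.2009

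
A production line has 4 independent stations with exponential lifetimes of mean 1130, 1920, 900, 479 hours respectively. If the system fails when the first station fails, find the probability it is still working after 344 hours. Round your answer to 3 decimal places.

The first failure time is exponential with rate Σλ_i = 1/1130 + 1/1920 + 1/900 + 1/479 = 0.00460458 per hour.
P(min > 344) = e^(−0.00460458·344) = e^(−1.584) ≈ 0.205.

0.205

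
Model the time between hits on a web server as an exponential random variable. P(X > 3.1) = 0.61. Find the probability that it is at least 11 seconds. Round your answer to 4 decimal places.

e^(−λ·3.1) = 0.61 ⇒ λ = −ln(0.61)/3.1 = 0.15945.
P(X > 11) = e^(−0.15945·11) = e^(−1.754) ≈ 0.1731.

0.1731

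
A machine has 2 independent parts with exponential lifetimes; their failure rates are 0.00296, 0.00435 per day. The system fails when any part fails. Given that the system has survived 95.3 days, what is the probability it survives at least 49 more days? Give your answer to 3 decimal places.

Time to first failure ~ Exp(Σλ) with Σλ = 0.00731.
By memorylessness, P(T > 95.3+49 | T > 95.3) = P(T > 49) = e^(−0.00731·49) ≈ 0.699.

0.699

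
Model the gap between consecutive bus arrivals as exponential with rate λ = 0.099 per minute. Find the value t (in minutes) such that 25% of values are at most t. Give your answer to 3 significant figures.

Set 1 − e^(−λt) = 0.25, so t = −ln(0.75)/λ = 0.28768/0.099 ≈ 2.90588 minutes.

2.91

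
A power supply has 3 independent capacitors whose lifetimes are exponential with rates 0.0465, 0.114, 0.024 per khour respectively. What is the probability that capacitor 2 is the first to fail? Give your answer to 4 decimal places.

0.6179

The time to first failure is exponential with rate Σλ = 0.0465 + 0.114 + 0.024 = 0.1845.
P(capacitor 2 first) = λ_2/Σλ = 0.114/0.1845 ≈ 0.6179.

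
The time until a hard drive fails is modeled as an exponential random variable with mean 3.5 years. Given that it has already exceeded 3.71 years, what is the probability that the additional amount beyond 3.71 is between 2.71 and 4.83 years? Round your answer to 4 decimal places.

0.2095

The rate is λ = 1/3.5 = 0.285714 per year.
Memoryless: the residual past 3.71 is again Exp(λ).
P(2.71 < residual < 4.83) = e^(−λ·2.71) − e^(−λ·4.83) = 0.46103 − 0.25158 ≈ 0.2095.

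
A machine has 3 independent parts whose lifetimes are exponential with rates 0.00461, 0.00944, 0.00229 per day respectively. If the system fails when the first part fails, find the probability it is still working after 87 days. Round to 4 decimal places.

0.2413

The time to first failure is exponential with rate Σλ = 0.00461 + 0.00944 + 0.00229 = 0.01634.
P(min > 87) = e^(−0.01634·87) = e^(−1.4216) ≈ 0.2413.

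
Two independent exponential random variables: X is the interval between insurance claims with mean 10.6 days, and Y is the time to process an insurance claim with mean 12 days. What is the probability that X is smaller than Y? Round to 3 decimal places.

λ_1 = 1/10.6 = 0.0943396, λ_2 = 1/12 = 0.0833333.
For independent exponentials, P(X < Y) = λ_1/(λ_1+λ_2) = 0.0943396/0.177673 ≈ 0.531.

0.531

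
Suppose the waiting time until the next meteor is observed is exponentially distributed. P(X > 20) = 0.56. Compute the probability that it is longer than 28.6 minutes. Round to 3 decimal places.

e^(−λ·20) = 0.56 ⇒ λ = −ln(0.56)/20 = 0.0289909.
P(X > 28.6) = e^(−0.0289909·28.6) = e^(−0.82914) ≈ 0.436.

0.436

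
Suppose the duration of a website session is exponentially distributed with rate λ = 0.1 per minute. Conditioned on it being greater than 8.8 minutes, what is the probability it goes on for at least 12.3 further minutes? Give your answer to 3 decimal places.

0.292

By the memoryless property, P(X > 8.8+12.3 | X > 8.8) = P(X > 12.3).
P(X > 12.3) = e^(−1.23) ≈ 0.292.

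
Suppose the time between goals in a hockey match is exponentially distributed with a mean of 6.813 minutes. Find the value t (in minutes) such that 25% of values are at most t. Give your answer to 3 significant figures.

1.96

The rate is λ = 1/6.813 = 0.146778 per minute.
Set 1 − e^(−λt) = 0.25, so t = −ln(0.75)/λ = 0.28768/0.146778 ≈ 1.95998 minutes.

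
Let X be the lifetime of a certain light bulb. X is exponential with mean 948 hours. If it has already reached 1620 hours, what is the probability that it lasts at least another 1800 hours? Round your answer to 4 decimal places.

The rate is λ = 1/948 = 0.00105485 per hour.
By the memoryless property, P(X > 1620+1800 | X > 1620) = P(X > 1800).
P(X > 1800) = e^(−1.8987) ≈ 0.1498.

0.1498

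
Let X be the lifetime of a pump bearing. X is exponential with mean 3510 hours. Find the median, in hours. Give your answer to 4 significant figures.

The rate is λ = 1/3510 = 0.0002849 per hour.
Set 1 − e^(−λt) = 0.5, so t = −ln(0.5)/λ = 0.69315/0.0002849 ≈ 2432.95 hours.

2433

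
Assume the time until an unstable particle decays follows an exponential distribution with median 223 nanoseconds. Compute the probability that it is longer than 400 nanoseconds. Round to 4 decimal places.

0.2884

For an exponential, median = ln(2)/λ, so λ = ln 2 / 223 = 0.00310828 per nanosecond.
P(X > 400) = e^(−λ·400) = e^(−1.2433) ≈ 0.2884.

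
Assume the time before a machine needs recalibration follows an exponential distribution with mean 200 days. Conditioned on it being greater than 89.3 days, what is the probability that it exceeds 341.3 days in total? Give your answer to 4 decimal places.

0.2837

The rate is λ = 1/200 = 0.005 per day.
The exponential is memoryless, so the remaining time is again Exp(λ): the condition X > 89.3 is irrelevant.
P(X > 252) = e^(−1.26) ≈ 0.2837.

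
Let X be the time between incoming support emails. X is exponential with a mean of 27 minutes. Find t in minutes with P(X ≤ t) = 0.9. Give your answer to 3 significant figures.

62.2

The rate is λ = 1/27 = 0.037037 per minute.
Set 1 − e^(−λt) = 0.9, so t = −ln(0.1)/λ = 2.3026/0.037037 ≈ 62.1698 minutes.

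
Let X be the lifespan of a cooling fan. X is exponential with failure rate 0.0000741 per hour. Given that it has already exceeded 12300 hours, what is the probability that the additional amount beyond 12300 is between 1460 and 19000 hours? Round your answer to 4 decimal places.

0.6528

Memoryless: the residual past 12300 is again Exp(λ).
P(1460 < residual < 19000) = e^(−λ·1460) − e^(−λ·19000) = 0.89746 − 0.24466 ≈ 0.6528.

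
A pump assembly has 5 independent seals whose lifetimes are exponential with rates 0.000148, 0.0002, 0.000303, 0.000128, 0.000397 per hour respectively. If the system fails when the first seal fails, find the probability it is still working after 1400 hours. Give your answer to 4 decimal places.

The time to first failure is exponential with rate Σλ = 0.000148 + 0.0002 + 0.000303 + 0.000128 + 0.000397 = 0.001176.
P(min > 1400) = e^(−0.001176·1400) = e^(−1.6464) ≈ 0.1927.

0.1927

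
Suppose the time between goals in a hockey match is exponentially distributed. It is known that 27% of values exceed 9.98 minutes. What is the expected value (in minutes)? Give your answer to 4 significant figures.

7.622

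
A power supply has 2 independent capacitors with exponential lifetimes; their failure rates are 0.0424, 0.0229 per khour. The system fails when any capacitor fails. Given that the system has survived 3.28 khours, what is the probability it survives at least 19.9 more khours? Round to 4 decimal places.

0.2727

Time to first failure ~ Exp(Σλ) with Σλ = 0.0653.
By memorylessness, P(T > 3.28+19.9 | T > 3.28) = P(T > 19.9) = e^(−0.0653·19.9) ≈ 0.2727.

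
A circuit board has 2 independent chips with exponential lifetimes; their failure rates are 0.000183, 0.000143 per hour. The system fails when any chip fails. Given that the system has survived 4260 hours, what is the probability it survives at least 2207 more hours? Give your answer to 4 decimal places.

0.4870

Time to first failure ~ Exp(Σλ) with Σλ = 0.000326.
By memorylessness, P(T > 4260+2207 | T > 4260) = P(T > 2207) = e^(−0.000326·2207) ≈ 0.4870.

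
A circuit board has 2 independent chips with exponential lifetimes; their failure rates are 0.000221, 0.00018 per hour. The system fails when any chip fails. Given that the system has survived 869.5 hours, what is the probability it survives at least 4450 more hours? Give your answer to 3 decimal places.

0.168

Time to first failure ~ Exp(Σλ) with Σλ = 0.000401.
By memorylessness, P(T > 869.5+4450 | T > 869.5) = P(T > 4450) = e^(−0.000401·4450) ≈ 0.168.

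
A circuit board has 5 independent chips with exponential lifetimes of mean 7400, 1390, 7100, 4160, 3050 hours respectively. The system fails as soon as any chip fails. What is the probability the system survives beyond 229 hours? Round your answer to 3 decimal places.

The first failure time is exponential with rate Σλ_i = 1/7400 + 1/1390 + 1/7100 + 1/4160 + 1/3050 = 0.00156366 per hour.
P(min > 229) = e^(−0.00156366·229) = e^(−0.35808) ≈ 0.699.

0.699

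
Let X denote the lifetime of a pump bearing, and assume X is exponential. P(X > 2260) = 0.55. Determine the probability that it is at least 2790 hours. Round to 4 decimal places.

0.4781

e^(−λ·2260) = 0.55 ⇒ λ = −ln(0.55)/2260 = 0.00026453.
P(X > 2790) = e^(−0.00026453·2790) = e^(−0.73804) ≈ 0.4781.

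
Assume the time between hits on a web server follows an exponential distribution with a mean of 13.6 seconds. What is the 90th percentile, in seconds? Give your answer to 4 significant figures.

31.32

The rate is λ = 1/13.6 = 0.0735294 per second.
Set 1 − e^(−λt) = 0.9, so t = −ln(0.1)/λ = 2.3026/0.0735294 ≈ 31.3152 seconds.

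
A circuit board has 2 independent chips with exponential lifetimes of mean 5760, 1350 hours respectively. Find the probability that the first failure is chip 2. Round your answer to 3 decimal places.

Rates: λ_i = 1/mean_i → 0.000173611, 0.000740741; Σλ = 0.000914352.
P(chip 2 first) = λ_2/Σλ = 0.000740741/0.000914352 ≈ 0.810.

0.810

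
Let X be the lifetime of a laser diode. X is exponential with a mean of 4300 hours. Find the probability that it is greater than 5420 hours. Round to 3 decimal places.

The rate is λ = 1/4300 = 0.000232558 per hour.
P(X > 5420) = e^(−λ·5420) = e^(−1.2605) ≈ 0.284.

0.284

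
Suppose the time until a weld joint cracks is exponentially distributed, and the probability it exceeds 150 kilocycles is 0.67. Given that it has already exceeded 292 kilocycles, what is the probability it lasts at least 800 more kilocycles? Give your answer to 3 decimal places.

0.118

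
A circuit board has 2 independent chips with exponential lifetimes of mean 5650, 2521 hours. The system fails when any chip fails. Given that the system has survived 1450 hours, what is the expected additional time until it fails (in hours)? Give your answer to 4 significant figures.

First-failure rate Σλ = 1/5650 + 1/2521 = 0.000573659.
By memorylessness the expected residual is 1/Σλ = 1743.2 hours, regardless of the 1450 already elapsed.

1743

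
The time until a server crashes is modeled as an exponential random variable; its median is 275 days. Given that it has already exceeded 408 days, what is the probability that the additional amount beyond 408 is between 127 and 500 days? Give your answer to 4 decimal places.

For an exponential, median = ln(2)/λ, so λ = ln 2 / 275 = 0.00252054 per day.
Memoryless: the residual past 408 is again Exp(λ).
P(127 < residual < 500) = e^(−λ·127) − e^(−λ·500) = 0.72607 − 0.28358 ≈ 0.4425.

0.4425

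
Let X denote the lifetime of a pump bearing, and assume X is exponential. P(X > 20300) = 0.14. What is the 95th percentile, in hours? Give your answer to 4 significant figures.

30930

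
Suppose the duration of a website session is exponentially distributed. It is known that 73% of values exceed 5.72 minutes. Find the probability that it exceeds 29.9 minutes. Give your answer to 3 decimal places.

0.193

e^(−λ·5.72) = 0.73 ⇒ λ = −ln(0.73)/5.72 = 0.0550194.
P(X > 29.9) = e^(−0.0550194·29.9) = e^(−1.6451) ≈ 0.193.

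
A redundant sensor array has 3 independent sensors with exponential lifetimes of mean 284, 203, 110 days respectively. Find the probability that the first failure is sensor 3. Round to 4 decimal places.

Rates: λ_i = 1/mean_i → 0.00352113, 0.00492611, 0.00909091; Σλ = 0.0175381.
P(sensor 3 first) = λ_3/Σλ = 0.00909091/0.0175381 ≈ 0.5184.

0.5184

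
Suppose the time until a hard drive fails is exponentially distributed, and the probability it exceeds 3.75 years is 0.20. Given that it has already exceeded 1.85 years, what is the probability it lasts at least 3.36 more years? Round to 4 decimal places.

From e^(−λ·3.75) = 0.20, λ = −ln(0.20)/3.75 = 0.429183.
Memoryless: P(X > 1.85+3.36 | X > 1.85) = P(X > 3.36) = e^(−0.429183·3.36) ≈ 0.2364.

0.2364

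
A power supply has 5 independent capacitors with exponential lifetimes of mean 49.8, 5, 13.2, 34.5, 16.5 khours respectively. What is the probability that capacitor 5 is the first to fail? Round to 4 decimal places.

0.1572

Rates: λ_i = 1/mean_i → 0.0200803, 0.2, 0.0757576, 0.0289855, 0.0606061; Σλ = 0.385429.
P(capacitor 5 first) = λ_5/Σλ = 0.0606061/0.385429 ≈ 0.1572.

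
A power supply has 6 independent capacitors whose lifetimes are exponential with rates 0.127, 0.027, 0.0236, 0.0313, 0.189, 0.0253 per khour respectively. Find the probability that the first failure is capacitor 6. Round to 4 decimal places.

The time to first failure is exponential with rate Σλ = 0.127 + 0.027 + 0.0236 + 0.0313 + 0.189 + 0.0253 = 0.4232.
P(capacitor 6 first) = λ_6/Σλ = 0.0253/0.4232 ≈ 0.0598.

0.0598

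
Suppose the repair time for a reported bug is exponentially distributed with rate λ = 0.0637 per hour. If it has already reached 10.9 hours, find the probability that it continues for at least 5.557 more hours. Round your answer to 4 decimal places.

0.7019

By the memoryless property, P(X > 10.9+5.557 | X > 10.9) = P(X > 5.557).
P(X > 5.557) = e^(−0.35398) ≈ 0.7019.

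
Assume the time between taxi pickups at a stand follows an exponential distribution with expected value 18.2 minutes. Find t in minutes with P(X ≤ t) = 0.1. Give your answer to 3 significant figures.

1.92

The rate is λ = 1/18.2 = 0.0549451 per minute.
Set 1 − e^(−λt) = 0.1, so t = −ln(0.9)/λ = 0.10536/0.0549451 ≈ 1.91756 minutes.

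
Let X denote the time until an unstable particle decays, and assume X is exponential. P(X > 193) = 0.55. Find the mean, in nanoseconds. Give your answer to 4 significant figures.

e^(−λ·193) = 0.55 ⇒ λ = −ln(0.55)/193 = 0.0030976.
Mean = 1/λ = 322.83 nanoseconds.

322.8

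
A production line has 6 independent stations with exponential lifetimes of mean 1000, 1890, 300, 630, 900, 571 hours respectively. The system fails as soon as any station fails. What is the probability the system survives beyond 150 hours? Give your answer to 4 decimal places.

0.2474

The first failure time is exponential with rate Σλ_i = 1/1000 + 1/1890 + 1/300 + 1/630 + 1/900 + 1/571 = 0.00931216 per hour.
P(min > 150) = e^(−0.00931216·150) = e^(−1.3968) ≈ 0.2474.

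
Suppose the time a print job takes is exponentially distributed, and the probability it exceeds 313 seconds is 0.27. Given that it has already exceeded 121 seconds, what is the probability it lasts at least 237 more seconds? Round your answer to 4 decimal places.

0.3711

From e^(−λ·313) = 0.27, λ = −ln(0.27)/313 = 0.00418317.
Memoryless: P(X > 121+237 | X > 121) = P(X > 237) = e^(−0.00418317·237) ≈ 0.3711.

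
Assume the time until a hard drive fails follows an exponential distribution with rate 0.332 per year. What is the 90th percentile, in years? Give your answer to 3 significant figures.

Set 1 − e^(−λt) = 0.9, so t = −ln(0.1)/λ = 2.3026/0.332 ≈ 6.9355 years.

6.94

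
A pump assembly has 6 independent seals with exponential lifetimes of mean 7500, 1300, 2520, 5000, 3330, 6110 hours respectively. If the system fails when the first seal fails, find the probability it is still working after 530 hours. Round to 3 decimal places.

0.353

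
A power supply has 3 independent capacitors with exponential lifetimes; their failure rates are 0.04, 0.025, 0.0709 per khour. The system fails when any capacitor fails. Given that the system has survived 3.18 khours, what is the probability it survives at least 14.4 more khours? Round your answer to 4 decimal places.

Time to first failure ~ Exp(Σλ) with Σλ = 0.1359.
By memorylessness, P(T > 3.18+14.4 | T > 3.18) = P(T > 14.4) = e^(−0.1359·14.4) ≈ 0.1413.

0.1413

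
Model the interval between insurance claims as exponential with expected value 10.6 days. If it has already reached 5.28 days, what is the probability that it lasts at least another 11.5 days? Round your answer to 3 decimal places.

0.338

The rate is λ = 1/10.6 = 0.0943396 per day.
P(X > s+t | X > s) = e^(−λ(s+t))/e^(−λs) = e^(−λt), independent of s = 5.28.
P(X > 11.5) = e^(−1.0849) ≈ 0.338.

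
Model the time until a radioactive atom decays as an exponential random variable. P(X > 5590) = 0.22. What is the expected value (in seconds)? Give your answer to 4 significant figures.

e^(−λ·5590) = 0.22 ⇒ λ = −ln(0.22)/5590 = 0.000270864.
Mean = 1/λ = 3691.89 seconds.

3692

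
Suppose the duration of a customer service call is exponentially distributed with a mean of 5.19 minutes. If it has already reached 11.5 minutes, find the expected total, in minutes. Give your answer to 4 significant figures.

The rate is λ = 1/5.19 = 0.192678 per minute.
By memorylessness, E[X | X > 11.5] = 11.5 + 1/λ = 11.5 + 5.19 = 16.69 minutes.

16.69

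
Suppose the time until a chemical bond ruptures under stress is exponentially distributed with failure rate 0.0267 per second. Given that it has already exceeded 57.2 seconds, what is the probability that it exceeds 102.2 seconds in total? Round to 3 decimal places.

0.301

The exponential is memoryless, so the remaining time is again Exp(λ): the condition X > 57.2 is irrelevant.
P(X > 45) = e^(−1.2015) ≈ 0.301.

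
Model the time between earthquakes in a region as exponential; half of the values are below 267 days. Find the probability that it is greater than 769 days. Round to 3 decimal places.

For an exponential, median = ln(2)/λ, so λ = ln 2 / 267 = 0.00259606 per day.
P(X > 769) = e^(−λ·769) = e^(−1.9964) ≈ 0.136.

0.136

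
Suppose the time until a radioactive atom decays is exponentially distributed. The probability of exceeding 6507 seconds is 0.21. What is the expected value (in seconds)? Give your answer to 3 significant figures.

4170

e^(−λ·6507) = 0.21 ⇒ λ = −ln(0.21)/6507 = 0.000239841.
Mean = 1/λ = 4169.42 seconds.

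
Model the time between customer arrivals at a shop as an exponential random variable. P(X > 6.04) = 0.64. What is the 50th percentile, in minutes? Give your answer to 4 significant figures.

9.381

e^(−λ·6.04) = 0.64 ⇒ λ = −ln(0.64)/6.04 = 0.0738886.
50th percentile: 1 − e^(−λt) = 0.5, t = −ln(0.5)/λ = 9.38098 minutes.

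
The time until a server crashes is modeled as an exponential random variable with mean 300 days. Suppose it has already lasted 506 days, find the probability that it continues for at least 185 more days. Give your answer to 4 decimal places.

0.5397

The rate is λ = 1/300 = 0.00333333 per day.
P(X > s+t | X > s) = e^(−λ(s+t))/e^(−λs) = e^(−λt), independent of s = 506.
P(X > 185) = e^(−0.61667) ≈ 0.5397.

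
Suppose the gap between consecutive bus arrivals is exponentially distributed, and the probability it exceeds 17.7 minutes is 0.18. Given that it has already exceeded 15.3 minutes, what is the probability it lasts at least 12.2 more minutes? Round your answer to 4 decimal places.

0.3067

From e^(−λ·17.7) = 0.18, λ = −ln(0.18)/17.7 = 0.0968813.
Memoryless: P(X > 15.3+12.2 | X > 15.3) = P(X > 12.2) = e^(−0.0968813·12.2) ≈ 0.3067.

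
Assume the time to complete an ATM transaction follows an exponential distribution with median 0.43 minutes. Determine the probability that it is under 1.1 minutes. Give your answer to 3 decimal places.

For an exponential, median = ln(2)/λ, so λ = ln 2 / 0.43 = 1.61197 per minute.
P(X ≤ 1.1) = 1 − e^(−λ·1.1) = 1 − e^(−1.7732) ≈ 0.830.

0.830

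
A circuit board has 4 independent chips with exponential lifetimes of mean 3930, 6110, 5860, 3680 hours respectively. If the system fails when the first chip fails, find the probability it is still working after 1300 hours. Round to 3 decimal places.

0.327

The first failure time is exponential with rate Σλ_i = 1/3930 + 1/6110 + 1/5860 + 1/3680 = 0.000860507 per hour.
P(min > 1300) = e^(−0.000860507·1300) = e^(−1.1187) ≈ 0.327.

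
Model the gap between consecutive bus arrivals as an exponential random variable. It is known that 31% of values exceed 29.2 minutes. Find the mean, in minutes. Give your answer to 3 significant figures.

24.9

e^(−λ·29.2) = 0.31 ⇒ λ = −ln(0.31)/29.2 = 0.040109.
Mean = 1/λ = 24.9321 minutes.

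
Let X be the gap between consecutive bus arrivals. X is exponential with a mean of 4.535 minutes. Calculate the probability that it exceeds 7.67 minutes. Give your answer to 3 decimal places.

The rate is λ = 1/4.535 = 0.220507 per minute.
P(X > 7.67) = e^(−λ·7.67) = e^(−1.6913) ≈ 0.184.

0.184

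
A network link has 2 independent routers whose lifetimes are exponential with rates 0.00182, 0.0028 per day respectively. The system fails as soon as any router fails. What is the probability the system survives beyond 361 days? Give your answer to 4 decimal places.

The time to first failure is exponential with rate Σλ = 0.00182 + 0.0028 = 0.00462.
P(min > 361) = e^(−0.00462·361) = e^(−1.6678) ≈ 0.1887.

0.1887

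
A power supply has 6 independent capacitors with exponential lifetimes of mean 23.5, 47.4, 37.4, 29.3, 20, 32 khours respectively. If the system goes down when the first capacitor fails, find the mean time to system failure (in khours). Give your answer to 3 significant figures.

4.86

The first failure time is exponential with rate Σλ_i = 1/23.5 + 1/47.4 + 1/37.4 + 1/29.3 + 1/20 + 1/32 = 0.205768 per khour.
E[min] = 1/Σλ = 1/0.205768 = 4.85984 khours.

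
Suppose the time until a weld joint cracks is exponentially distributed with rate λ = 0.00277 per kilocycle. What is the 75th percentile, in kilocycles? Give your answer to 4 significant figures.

Set 1 − e^(−λt) = 0.75, so t = −ln(0.25)/λ = 1.3863/0.00277 ≈ 500.467 kilocycles.

500.5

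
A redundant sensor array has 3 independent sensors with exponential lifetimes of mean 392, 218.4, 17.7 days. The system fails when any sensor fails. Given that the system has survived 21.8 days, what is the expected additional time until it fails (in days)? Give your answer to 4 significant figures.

15.72

First-failure rate Σλ = 1/392 + 1/218.4 + 1/17.7 = 0.063627.
By memorylessness the expected residual is 1/Σλ = 15.7166 days, regardless of the 21.8 already elapsed.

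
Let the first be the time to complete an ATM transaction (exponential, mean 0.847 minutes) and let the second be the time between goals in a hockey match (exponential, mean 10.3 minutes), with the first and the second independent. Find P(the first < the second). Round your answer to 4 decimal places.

λ_1 = 1/0.847 = 1.18064, λ_2 = 1/10.3 = 0.0970874.
For independent exponentials, P(the first < the second) = λ_1/(λ_1+λ_2) = 1.18064/1.27772 ≈ 0.9240.

0.9240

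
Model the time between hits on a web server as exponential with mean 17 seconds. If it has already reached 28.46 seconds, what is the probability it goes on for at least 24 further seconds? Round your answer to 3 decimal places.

0.244

The rate is λ = 1/17 = 0.0588235 per second.
P(X > s+t | X > s) = e^(−λ(s+t))/e^(−λs) = e^(−λt), independent of s = 28.46.
P(X > 24) = e^(−1.4118) ≈ 0.244.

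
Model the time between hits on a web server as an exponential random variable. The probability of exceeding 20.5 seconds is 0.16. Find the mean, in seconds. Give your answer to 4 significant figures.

11.19

e^(−λ·20.5) = 0.16 ⇒ λ = −ln(0.16)/20.5 = 0.0893942.
Mean = 1/λ = 11.1864 seconds.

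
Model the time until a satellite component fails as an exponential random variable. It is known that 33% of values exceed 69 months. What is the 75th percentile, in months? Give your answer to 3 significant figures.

e^(−λ·69) = 0.33 ⇒ λ = −ln(0.33)/69 = 0.0160676.
75th percentile: 1 − e^(−λt) = 0.75, t = −ln(0.25)/λ = 86.279 months.

86.3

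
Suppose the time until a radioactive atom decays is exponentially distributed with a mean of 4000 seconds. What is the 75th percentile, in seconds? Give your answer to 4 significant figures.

5545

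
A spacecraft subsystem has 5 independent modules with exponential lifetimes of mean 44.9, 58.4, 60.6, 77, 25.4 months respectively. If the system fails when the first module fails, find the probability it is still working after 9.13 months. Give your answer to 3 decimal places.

The first failure time is exponential with rate Σλ_i = 1/44.9 + 1/58.4 + 1/60.6 + 1/77 + 1/25.4 = 0.108254 per month.
P(min > 9.13) = e^(−0.108254·9.13) = e^(−0.98836) ≈ 0.372.

0.372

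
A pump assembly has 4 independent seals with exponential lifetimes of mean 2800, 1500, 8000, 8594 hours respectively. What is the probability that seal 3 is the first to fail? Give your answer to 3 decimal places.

0.099

Rates: λ_i = 1/mean_i → 0.000357143, 0.000666667, 0.000125, 0.00011636; Σλ = 0.00126517.
P(seal 3 first) = λ_3/Σλ = 0.000125/0.00126517 ≈ 0.099.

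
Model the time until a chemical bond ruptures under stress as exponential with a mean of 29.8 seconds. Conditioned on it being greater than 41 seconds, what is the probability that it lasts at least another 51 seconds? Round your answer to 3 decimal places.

0.181

The rate is λ = 1/29.8 = 0.033557 per second.
The exponential is memoryless, so the remaining time is again Exp(λ): the condition X > 41 is irrelevant.
P(X > 51) = e^(−1.7114) ≈ 0.181.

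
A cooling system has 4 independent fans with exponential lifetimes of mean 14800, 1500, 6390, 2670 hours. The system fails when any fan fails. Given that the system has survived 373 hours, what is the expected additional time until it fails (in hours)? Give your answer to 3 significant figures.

790

First-failure rate Σλ = 1/14800 + 1/1500 + 1/6390 + 1/2670 = 0.00126526.
By memorylessness the expected residual is 1/Σλ = 790.351 hours, regardless of the 373 already elapsed.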